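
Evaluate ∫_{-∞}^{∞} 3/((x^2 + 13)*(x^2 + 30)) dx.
Let f(z) = 3/((z^2 + 13)*(z^2 + 30)). The denominator has no real zeros and deg Q - deg P = 4 ≥ 2, so the integral of f over the upper semicircle |z| = R tends to 0 as R → ∞. Closing the contour in the upper half-plane,
  ∫_{-∞}^{∞} f(x) dx = 2πi · Σ Res(f, z_k)  over the poles with Im z_k > 0.

Zeros of the denominator: z^2 + 30 = 0 gives z = ±sqrt(30)*I; z^2 + 13 = 0 gives z = ±sqrt(13)*I.
Upper half-plane: z = sqrt(13)*I, z = sqrt(30)*I (simple).

Each pole is a simple zero of Q(z) = z^4 + 43*z^2 + 390, so Res(f, z₀) = P(z₀)/Q'(z₀) with P(z) = 3, Q'(z) = 4*z^3 + 86*z:
  Res(f, sqrt(13)*I) = (3)/(34*sqrt(13)*I) = -3*sqrt(13)*I/442
  Res(f, sqrt(30)*I) = (3)/(-34*sqrt(30)*I) = sqrt(30)*I/340

Sum of residues: I*(-30*sqrt(13) + 13*sqrt(30))/4420
∫_{-∞}^{∞} f(x) dx = 2πi · (I*(-30*sqrt(13) + 13*sqrt(30))/4420) = pi*(-13*sqrt(30) + 30*sqrt(13))/2210

Final answer: pi*(-13*sqrt(30) + 30*sqrt(13))/2210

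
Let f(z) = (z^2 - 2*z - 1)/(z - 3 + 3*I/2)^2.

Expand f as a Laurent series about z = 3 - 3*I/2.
Put w = z - (3 - 3*I/2), i.e. z = w + 3 - 3*I/2. The denominator is w^2, so it suffices to rewrite the numerator in powers of w.

P(z) = z^2 - 2*z - 1
P(w + 3 - 3*I/2) = -1/4 - 6*I + (4 - 3*I)*w + w^2

Dividing each term by w^2:
  f = (-1/4 - 6*I)/w^2 + (4 - 3*I)/w + 1

Substituting back w = z - 3 + 3*I/2:
  f(z) = (-1/4 - 6*I)/(z - 3 + 3*I/2)^2 + (4 - 3*I)/(z - 3 + 3*I/2) + 1

The series is finite because the numerator is a polynomial; the negative powers form the principal part, and the coefficient of 1/(z - 3 + 3*I/2) gives Res(f, 3 - 3*I/2) = 4 - 3*I.

Final answer: (-1/4 - 6*I)/(z - 3 + 3*I/2)^2 + (4 - 3*I)/(z - 3 + 3*I/2) + 1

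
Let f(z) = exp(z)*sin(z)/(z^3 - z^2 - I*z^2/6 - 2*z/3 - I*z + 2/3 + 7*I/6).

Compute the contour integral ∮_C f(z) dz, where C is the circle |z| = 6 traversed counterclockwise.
By the residue theorem, ∮_C f(z) dz = 2πi · (sum of the residues of f at the poles inside |z| = 6).

The denominator factors as (z - 1)*(z + 1 + I/2)*(z - 1 - 2*I/3), so the singularities of f are simple poles at z = 1, z = -1 - I/2, z = 1 + 2*I/3.
  |1|² = 1 < 36 = 6², so this pole is inside the contour.
  |-1 - I/2|² = 5/4 < 36 = 6², so this pole is inside the contour.
  |1 + 2*I/3|² = 13/9 < 36 = 6², so this pole is inside the contour.

With P(z) = exp(z)*sin(z) and Q(z) = z^3 - z^2 - I*z^2/6 - 2*z/3 - I*z + 2/3 + 7*I/6, each pole is simple, so Res(f, z₀) = P(z₀)/Q'(z₀) with Q'(z) = 3*z^2 - 2*z - I*z/3 - 2/3 - I.
  Res(f, 1) = P(1)/Q'(1) = (exp(1)*sin(1))/(1/3 - 4*I/3) = exp(1)*(3/17 + 12*I/17)*sin(1)
  Res(f, -1 - I/2) = P(-1 - I/2)/Q'(-1 - I/2) = (-exp(-1 - I/2)*sin(1 + I/2))/(41/12 + 10*I/3) = (-492/3281 + 480*I/3281)*exp(-1 - I/2)*sin(1 + I/2)
  Res(f, 1 + 2*I/3) = P(1 + 2*I/3)/Q'(1 + 2*I/3) = (exp(1 + 2*I/3)*sin(1 + 2*I/3))/(-7/9 + 4*I/3) = (-63/193 - 108*I/193)*exp(1 + 2*I/3)*sin(1 + 2*I/3)

Sum of residues inside C: (-63/193 - 108*I/193)*exp(1 + 2*I/3)*sin(1 + 2*I/3) + (-492/3281 + 480*I/3281)*exp(-1 - I/2)*sin(1 + I/2) + exp(1)*(3/17 + 12*I/17)*sin(1)
∮_C f(z) dz = 2πi · ((-63/193 - 108*I/193)*exp(1 + 2*I/3)*sin(1 + 2*I/3) + (-492/3281 + 480*I/3281)*exp(-1 - I/2)*sin(1 + I/2) + exp(1)*(3/17 + 12*I/17)*sin(1)) = pi*(-960/3281 - 984*I/3281)*exp(-1 - I/2)*sin(1 + I/2) + exp(1)*pi*(-24/17 + 6*I/17)*sin(1) + pi*(216/193 - 126*I/193)*exp(1 + 2*I/3)*sin(1 + 2*I/3)

Final answer: pi*(-960/3281 - 984*I/3281)*exp(-1 - I/2)*sin(1 + I/2) + exp(1)*pi*(-24/17 + 6*I/17)*sin(1) + pi*(216/193 - 126*I/193)*exp(1 + 2*I/3)*sin(1 + 2*I/3)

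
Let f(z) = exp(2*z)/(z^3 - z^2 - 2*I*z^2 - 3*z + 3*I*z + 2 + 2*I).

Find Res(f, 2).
Write f(z) = P(z)/Q(z) with P(z) = exp(2*z) and Q(z) = z^3 - z^2 - 2*I*z^2 - 3*z + 3*I*z + 2 + 2*I.
The denominator factors as Q(z) = (z - 2)*(z - I)*(z + 1 - I), so z = 2 is a simple zero of Q and P is analytic there; z = 2 is therefore a simple pole and
  Res(f, z₀) = P(z₀)/Q'(z₀).

Q'(z) = 3*z^2 - 2*z - 4*I*z - 3 + 3*I, so Q'(2) = 5 - 5*I.
P(2) = exp(4).

Res(f, 2) = (exp(4))/(5 - 5*I) = (1/10 + I/10)*exp(4)

Final answer: (1/10 + I/10)*exp(4)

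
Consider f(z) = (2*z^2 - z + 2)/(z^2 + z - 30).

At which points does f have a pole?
The singularities of f are the zeros of the denominator. Factoring,
  z^2 + z - 30 = (z + 6)*(z - 5)
so the candidates are z = -6, z = 5.

Check the numerator P(z) = 2*z^2 - z + 2 at each one:
  P(-6) = 80 ≠ 0, so z = -6 is a (simple) pole.
  P(5) = 47 ≠ 0, so z = 5 is a (simple) pole.

Poles of f: {-6, 5}

Final answer: {-6, 5}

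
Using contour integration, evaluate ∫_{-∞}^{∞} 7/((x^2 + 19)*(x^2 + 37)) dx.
Let f(z) = 7/((z^2 + 19)*(z^2 + 37)). The denominator has no real zeros and deg Q - deg P = 4 ≥ 2, so the integral of f over the upper semicircle |z| = R tends to 0 as R → ∞. Closing the contour in the upper half-plane,
  ∫_{-∞}^{∞} f(x) dx = 2πi · Σ Res(f, z_k)  over the poles with Im z_k > 0.

Zeros of the denominator: z^2 + 37 = 0 gives z = ±sqrt(37)*I; z^2 + 19 = 0 gives z = ±sqrt(19)*I.
Upper half-plane: z = sqrt(19)*I, z = sqrt(37)*I (simple).

Each pole is a simple zero of Q(z) = z^4 + 56*z^2 + 703, so Res(f, z₀) = P(z₀)/Q'(z₀) with P(z) = 7, Q'(z) = 4*z^3 + 112*z:
  Res(f, sqrt(19)*I) = (7)/(36*sqrt(19)*I) = -7*sqrt(19)*I/684
  Res(f, sqrt(37)*I) = (7)/(-36*sqrt(37)*I) = 7*sqrt(37)*I/1332

Sum of residues: 7*I*(-37*sqrt(19) + 19*sqrt(37))/25308
∫_{-∞}^{∞} f(x) dx = 2πi · (7*I*(-37*sqrt(19) + 19*sqrt(37))/25308) = 7*pi*(-19*sqrt(37) + 37*sqrt(19))/12654

Final answer: 7*pi*(-19*sqrt(37) + 37*sqrt(19))/12654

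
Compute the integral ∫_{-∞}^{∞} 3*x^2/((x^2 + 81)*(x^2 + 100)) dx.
Let f(z) = 3*z^2/((z^2 + 81)*(z^2 + 100)). The denominator has no real zeros and deg Q - deg P = 2 ≥ 2, so the integral of f over the upper semicircle |z| = R tends to 0 as R → ∞. Closing the contour in the upper half-plane,
  ∫_{-∞}^{∞} f(x) dx = 2πi · Σ Res(f, z_k)  over the poles with Im z_k > 0.

Zeros of the denominator: z^2 + 100 = 0 gives z = ±10*I; z^2 + 81 = 0 gives z = ±9*I.
Upper half-plane: z = 9*I, z = 10*I (simple).

Each pole is a simple zero of Q(z) = z^4 + 181*z^2 + 8100, so Res(f, z₀) = P(z₀)/Q'(z₀) with P(z) = 3*z^2, Q'(z) = 4*z^3 + 362*z:
  Res(f, 9*I) = (-243)/(342*I) = 27*I/38
  Res(f, 10*I) = (-300)/(-380*I) = -15*I/19

Sum of residues: -3*I/38
∫_{-∞}^{∞} f(x) dx = 2πi · (-3*I/38) = 3*pi/19

Final answer: 3*pi/19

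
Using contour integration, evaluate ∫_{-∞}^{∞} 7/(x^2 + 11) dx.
Let f(z) = 7/(z^2 + 11). The denominator has no real zeros and deg Q - deg P = 2 ≥ 2, so the integral of f over the upper semicircle |z| = R tends to 0 as R → ∞. Closing the contour in the upper half-plane,
  ∫_{-∞}^{∞} f(x) dx = 2πi · Σ Res(f, z_k)  over the poles with Im z_k > 0.

Zeros of the denominator: z^2 + 11 = 0 gives z = ±sqrt(11)*I.
Upper half-plane: z = sqrt(11)*I (simple).

Each pole is a simple zero of Q(z) = z^2 + 11, so Res(f, z₀) = P(z₀)/Q'(z₀) with P(z) = 7, Q'(z) = 2*z:
  Res(f, sqrt(11)*I) = (7)/(2*sqrt(11)*I) = -7*sqrt(11)*I/22

∫_{-∞}^{∞} f(x) dx = 2πi · (-7*sqrt(11)*I/22) = 7*sqrt(11)*pi/11

Final answer: 7*sqrt(11)*pi/11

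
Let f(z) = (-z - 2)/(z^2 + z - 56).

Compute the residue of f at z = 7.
-3/5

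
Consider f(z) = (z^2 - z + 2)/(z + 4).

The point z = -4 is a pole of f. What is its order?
1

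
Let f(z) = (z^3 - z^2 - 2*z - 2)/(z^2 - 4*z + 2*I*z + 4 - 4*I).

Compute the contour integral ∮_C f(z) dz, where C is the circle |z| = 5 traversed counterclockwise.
By the residue theorem, ∮_C f(z) dz = 2πi · (sum of the residues of f at the poles inside |z| = 5).

The denominator factors as (z - 2 + 2*I)*(z - 2), so the singularities of f are simple poles at z = 2 - 2*I, z = 2.
  |2 - 2*I|² = 8 < 25 = 5², so this pole is inside the contour.
  |2|² = 4 < 25 = 5², so this pole is inside the contour.

With P(z) = z^3 - z^2 - 2*z - 2 and Q(z) = z^2 - 4*z + 2*I*z + 4 - 4*I, each pole is simple, so Res(f, z₀) = P(z₀)/Q'(z₀) with Q'(z) = 2*z - 4 + 2*I.
  Res(f, 2 - 2*I) = P(2 - 2*I)/Q'(2 - 2*I) = (-22 - 4*I)/(-2*I) = 2 - 11*I
  Res(f, 2) = P(2)/Q'(2) = (-2)/(2*I) = I

Sum of residues inside C: 2 - 10*I
∮_C f(z) dz = 2πi · (2 - 10*I) = pi*(20 + 4*I)

Final answer: pi*(20 + 4*I)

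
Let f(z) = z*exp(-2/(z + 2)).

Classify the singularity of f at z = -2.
essential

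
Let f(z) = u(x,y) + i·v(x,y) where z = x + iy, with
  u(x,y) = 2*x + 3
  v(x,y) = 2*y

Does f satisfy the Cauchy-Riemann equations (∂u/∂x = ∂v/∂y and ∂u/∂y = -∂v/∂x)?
∂u/∂x = 2
∂v/∂y = 2
∂u/∂y = 0
∂v/∂x = 0
∂u/∂x = ∂v/∂y and ∂u/∂y = -∂v/∂x hold identically; f is analytic.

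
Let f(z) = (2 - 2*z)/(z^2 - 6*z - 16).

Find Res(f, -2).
Write f(z) = P(z)/Q(z) with P(z) = 2 - 2*z and Q(z) = z^2 - 6*z - 16.
The denominator factors as Q(z) = (z + 2)*(z - 8), so z = -2 is a simple zero of Q and P is analytic there; z = -2 is therefore a simple pole and
  Res(f, z₀) = P(z₀)/Q'(z₀).

Q'(z) = 2*z - 6, so Q'(-2) = -10.
P(-2) = 6.

Res(f, -2) = (6)/(-10) = -3/5

Final answer: -3/5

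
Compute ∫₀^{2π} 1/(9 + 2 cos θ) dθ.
Let J = ∫₀^{2π} dθ/(9 + 2 cos θ).
Put z = e^{iθ}: then cos θ = (z + 1/z)/2, dθ = dz/(iz), and z runs once counterclockwise around |z| = 1:
  J = ∮_{|z|=1} 1/(9 + 2*(z + 1/z)/2) · dz/(iz) = (2/i) ∮_{|z|=1} dz/(2*z^2 + 18*z + 2).
The roots of 2*z^2 + 18*z + 2 are z = (-9 ± sqrt(9^2 - 2^2))/2, with sqrt(77) = sqrt(77); their product is 1, so only z₊ = -9/2 + sqrt(77)/2 lies inside the unit circle (z₋ = -9/2 - sqrt(77)/2 lies outside).
z₊ is a simple zero of q(z) = 2*z^2 + 18*z + 2, so Res(1/q, z₊) = 1/q'(z₊) with q'(z) = 4*z + 18; and q'(z₊) = 2*(z₊ - z₋) = 2*sqrt(77).
Therefore J = (2/i) · 2πi · 1/(2*sqrt(77)) = 2*pi/(sqrt(77)) = 2*sqrt(77)*pi/77

Final answer: 2*sqrt(77)*pi/77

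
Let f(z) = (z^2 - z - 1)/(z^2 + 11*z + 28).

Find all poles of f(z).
The singularities of f are the zeros of the denominator. Factoring,
  z^2 + 11*z + 28 = (z + 4)*(z + 7)
so the candidates are z = -4, z = -7.

Check the numerator P(z) = z^2 - z - 1 at each one:
  P(-4) = 19 ≠ 0, so z = -4 is a (simple) pole.
  P(-7) = 55 ≠ 0, so z = -7 is a (simple) pole.

Poles of f: {-7, -4}

Final answer: {-7, -4}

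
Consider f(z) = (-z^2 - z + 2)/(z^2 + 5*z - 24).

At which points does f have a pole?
The singularities of f are the zeros of the denominator. Factoring,
  z^2 + 5*z - 24 = (z + 8)*(z - 3)
so the candidates are z = -8, z = 3.

Check the numerator P(z) = -z^2 - z + 2 at each one:
  P(-8) = -54 ≠ 0, so z = -8 is a (simple) pole.
  P(3) = -10 ≠ 0, so z = 3 is a (simple) pole.

Poles of f: {-8, 3}

Final answer: {-8, 3}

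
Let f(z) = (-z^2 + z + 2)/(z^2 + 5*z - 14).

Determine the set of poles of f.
The singularities of f are the zeros of the denominator. Factoring,
  z^2 + 5*z - 14 = (z + 7)*(z - 2)
so the candidates are z = -7, z = 2.

Check the numerator P(z) = -z^2 + z + 2 at each one:
  P(-7) = -54 ≠ 0, so z = -7 is a (simple) pole.
  P(2) = 0, so the factor (z - 2) cancels and z = 2 is only a removable singularity, not a pole.

Poles of f: {-7}

Final answer: {-7}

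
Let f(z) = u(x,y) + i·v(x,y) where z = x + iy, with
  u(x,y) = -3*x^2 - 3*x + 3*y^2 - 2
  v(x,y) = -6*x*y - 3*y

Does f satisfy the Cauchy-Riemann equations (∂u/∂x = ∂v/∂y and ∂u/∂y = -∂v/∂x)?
∂u/∂x = -6*x - 3
∂v/∂y = -6*x - 3
∂u/∂y = 6*y
∂v/∂x = -6*y
∂u/∂x = ∂v/∂y and ∂u/∂y = -∂v/∂x hold identically; f is analytic.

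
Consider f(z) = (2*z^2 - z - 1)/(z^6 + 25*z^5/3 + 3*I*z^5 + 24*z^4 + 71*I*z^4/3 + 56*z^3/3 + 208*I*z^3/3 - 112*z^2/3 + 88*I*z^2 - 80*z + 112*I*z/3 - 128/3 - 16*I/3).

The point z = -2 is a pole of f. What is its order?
4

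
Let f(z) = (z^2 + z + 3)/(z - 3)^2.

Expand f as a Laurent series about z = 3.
Put w = z - (3), i.e. z = w + 3. The denominator is w^2, so it suffices to rewrite the numerator in powers of w.

P(z) = z^2 + z + 3
P(w + 3) = 15 + 7*w + w^2

Dividing each term by w^2:
  f = 15/w^2 + 7/w + 1

Substituting back w = z - 3:
  f(z) = 15/(z - 3)^2 + 7/(z - 3) + 1

The series is finite because the numerator is a polynomial; the negative powers form the principal part, and the coefficient of 1/(z - 3) gives Res(f, 3) = 7.

Final answer: 15/(z - 3)^2 + 7/(z - 3) + 1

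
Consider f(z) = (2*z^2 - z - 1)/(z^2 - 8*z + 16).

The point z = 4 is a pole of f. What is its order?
Factor the denominator:
  z^2 - 8*z + 16 = (z - 4)^2

The numerator P(z) = 2*z^2 - z - 1 has P(4) = 27 ≠ 0, so no factor of (z - 4) cancels.
Near z = 4 we can therefore write f(z) = g(z)/(z - 4)^2 with g analytic at 4 and g(4) ≠ 0 (g is just the numerator).

Hence z = 4 is a pole of order 2.

Final answer: 2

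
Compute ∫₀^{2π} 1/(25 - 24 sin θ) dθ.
Call the integral J. The integrand is 2π-periodic and we integrate over a full period, so shifting θ does not change the value (θ → θ + π/2 turns sin θ into cos θ; θ → θ + π flips the sign of the trig term). Hence
  J = ∫₀^{2π} dθ/(25 + 24 cos θ).
Put z = e^{iθ}: then cos θ = (z + 1/z)/2, dθ = dz/(iz), and z runs once counterclockwise around |z| = 1:
  J = ∮_{|z|=1} 1/(25 + 24*(z + 1/z)/2) · dz/(iz) = (2/i) ∮_{|z|=1} dz/(24*z^2 + 50*z + 24).
The roots of 24*z^2 + 50*z + 24 are z = (-25 ± sqrt(25^2 - 24^2))/24, with sqrt(49) = 7; their product is 1, so only z₊ = -3/4 lies inside the unit circle (z₋ = -4/3 lies outside).
z₊ is a simple zero of q(z) = 24*z^2 + 50*z + 24, so Res(1/q, z₊) = 1/q'(z₊) with q'(z) = 48*z + 50; and q'(z₊) = 24*(z₊ - z₋) = 14.
Therefore J = (2/i) · 2πi · 1/(14) = 2*pi/(7) = 2*pi/7

Final answer: 2*pi/7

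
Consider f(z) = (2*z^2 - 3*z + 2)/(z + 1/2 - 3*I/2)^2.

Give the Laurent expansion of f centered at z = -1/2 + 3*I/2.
(-1/2 - 15*I/2)/(z + 1/2 - 3*I/2)^2 + (-5 + 6*I)/(z + 1/2 - 3*I/2) + 2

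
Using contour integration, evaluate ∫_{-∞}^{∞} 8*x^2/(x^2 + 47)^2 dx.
4*sqrt(47)*pi/47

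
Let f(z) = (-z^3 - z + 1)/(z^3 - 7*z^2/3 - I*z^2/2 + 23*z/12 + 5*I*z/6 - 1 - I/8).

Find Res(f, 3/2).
-465/232 - 93*I/116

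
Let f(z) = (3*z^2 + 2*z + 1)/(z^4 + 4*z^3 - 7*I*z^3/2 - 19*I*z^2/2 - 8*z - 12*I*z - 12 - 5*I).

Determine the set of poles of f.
The singularities of f are the zeros of the denominator. Factoring,
  z^4 + 4*z^3 - 7*I*z^3/2 - 19*I*z^2/2 - 8*z - 12*I*z - 12 - 5*I = (z - 1 - 3*I/2)*(z + 1 - I)*(z + 1 + I)*(z + 3 - 2*I)
so the candidates are z = 1 + 3*I/2, z = -1 + I, z = -1 - I, z = -3 + 2*I.

Check the numerator P(z) = 3*z^2 + 2*z + 1 at each one:
  P(1 + 3*I/2) = -3/4 + 12*I ≠ 0, so z = 1 + 3*I/2 is a (simple) pole.
  P(-1 + I) = -1 - 4*I ≠ 0, so z = -1 + I is a (simple) pole.
  P(-1 - I) = -1 + 4*I ≠ 0, so z = -1 - I is a (simple) pole.
  P(-3 + 2*I) = 10 - 32*I ≠ 0, so z = -3 + 2*I is a (simple) pole.

Poles of f: {-3 + 2*I, -1 - I, -1 + I, 1 + 3*I/2}

Final answer: {-3 + 2*I, -1 - I, -1 + I, 1 + 3*I/2}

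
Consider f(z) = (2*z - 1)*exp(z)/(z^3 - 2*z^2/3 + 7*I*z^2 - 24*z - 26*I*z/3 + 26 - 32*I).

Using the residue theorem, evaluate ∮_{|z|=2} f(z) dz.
By the residue theorem, ∮_C f(z) dz = 2πi · (sum of the residues of f at the poles inside |z| = 2).

The denominator factors as (z - 3 + I)*(z - 2/3 + 3*I)*(z + 3 + 3*I), so the singularities of f are simple poles at z = 3 - I, z = 2/3 - 3*I, z = -3 - 3*I.
  |3 - I|² = 10 > 4 = 2², so this pole is outside the contour.
  |2/3 - 3*I|² = 85/9 > 4 = 2², so this pole is outside the contour.
  |-3 - 3*I|² = 18 > 4 = 2², so this pole is outside the contour.

No pole lies inside the contour, so f is analytic on and inside C and the integral is 0 (Cauchy's theorem).

Final answer: 0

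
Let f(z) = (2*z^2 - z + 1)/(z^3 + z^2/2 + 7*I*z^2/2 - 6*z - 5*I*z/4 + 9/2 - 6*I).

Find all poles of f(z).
The singularities of f are the zeros of the denominator. Factoring,
  z^3 + z^2/2 + 7*I*z^2/2 - 6*z - 5*I*z/4 + 9/2 - 6*I = (z - 3/2)*(z + 2*I)*(z + 2 + 3*I/2)
so the candidates are z = 3/2, z = -2*I, z = -2 - 3*I/2.

Check the numerator P(z) = 2*z^2 - z + 1 at each one:
  P(3/2) = 4 ≠ 0, so z = 3/2 is a (simple) pole.
  P(-2*I) = -7 + 2*I ≠ 0, so z = -2*I is a (simple) pole.
  P(-2 - 3*I/2) = 13/2 + 27*I/2 ≠ 0, so z = -2 - 3*I/2 is a (simple) pole.

Poles of f: {-2 - 3*I/2, -2*I, 3/2}

Final answer: {-2 - 3*I/2, -2*I, 3/2}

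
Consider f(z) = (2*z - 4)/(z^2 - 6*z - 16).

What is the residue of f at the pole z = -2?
Write f(z) = P(z)/Q(z) with P(z) = 2*z - 4 and Q(z) = z^2 - 6*z - 16.
The denominator factors as Q(z) = (z + 2)*(z - 8), so z = -2 is a simple zero of Q and P is analytic there; z = -2 is therefore a simple pole and
  Res(f, z₀) = P(z₀)/Q'(z₀).

Q'(z) = 2*z - 6, so Q'(-2) = -10.
P(-2) = -8.

Res(f, -2) = (-8)/(-10) = 4/5

Final answer: 4/5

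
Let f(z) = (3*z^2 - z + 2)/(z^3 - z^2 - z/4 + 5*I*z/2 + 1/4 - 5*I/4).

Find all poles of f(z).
The singularities of f are the zeros of the denominator. Factoring,
  z^3 - z^2 - z/4 + 5*I*z/2 + 1/4 - 5*I/4 = (z - 1/2)*(z - 3/2 + I)*(z + 1 - I)
so the candidates are z = 1/2, z = 3/2 - I, z = -1 + I.

Check the numerator P(z) = 3*z^2 - z + 2 at each one:
  P(1/2) = 9/4 ≠ 0, so z = 1/2 is a (simple) pole.
  P(3/2 - I) = 17/4 - 8*I ≠ 0, so z = 3/2 - I is a (simple) pole.
  P(-1 + I) = 3 - 7*I ≠ 0, so z = -1 + I is a (simple) pole.

Poles of f: {-1 + I, 1/2, 3/2 - I}

Final answer: {-1 + I, 1/2, 3/2 - I}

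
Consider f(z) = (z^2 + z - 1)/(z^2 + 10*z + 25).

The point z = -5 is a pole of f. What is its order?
Factor the denominator:
  z^2 + 10*z + 25 = (z + 5)^2

The numerator P(z) = z^2 + z - 1 has P(-5) = 19 ≠ 0, so no factor of (z + 5) cancels.
Near z = -5 we can therefore write f(z) = g(z)/(z + 5)^2 with g analytic at -5 and g(-5) ≠ 0 (g is just the numerator).

Hence z = -5 is a pole of order 2.

Final answer: 2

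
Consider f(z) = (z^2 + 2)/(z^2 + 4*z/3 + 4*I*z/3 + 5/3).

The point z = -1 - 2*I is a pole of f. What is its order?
1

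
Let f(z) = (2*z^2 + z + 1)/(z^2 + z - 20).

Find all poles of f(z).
{-5, 4}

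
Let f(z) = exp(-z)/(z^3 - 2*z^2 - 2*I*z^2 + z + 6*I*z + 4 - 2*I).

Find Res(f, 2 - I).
Write f(z) = P(z)/Q(z) with P(z) = exp(-z) and Q(z) = z^3 - 2*z^2 - 2*I*z^2 + z + 6*I*z + 4 - 2*I.
The denominator factors as Q(z) = (z - 2*I)*(z - I)*(z - 2 + I), so z = 2 - I is a simple zero of Q and P is analytic there; z = 2 - I is therefore a simple pole and
  Res(f, z₀) = P(z₀)/Q'(z₀).

Q'(z) = 3*z^2 - 4*z - 4*I*z + 1 + 6*I, so Q'(2 - I) = -2 - 10*I.
P(2 - I) = exp(-2 + I).

Res(f, 2 - I) = (exp(-2 + I))/(-2 - 10*I) = (-1/52 + 5*I/52)*exp(-2 + I)

Final answer: (-1/52 + 5*I/52)*exp(-2 + I)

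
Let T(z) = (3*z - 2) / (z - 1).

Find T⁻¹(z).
(z - 2)/(z - 3)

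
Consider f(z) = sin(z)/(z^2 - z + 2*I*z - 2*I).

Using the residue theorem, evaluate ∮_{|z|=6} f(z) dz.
By the residue theorem, ∮_C f(z) dz = 2πi · (sum of the residues of f at the poles inside |z| = 6).

The denominator factors as (z + 2*I)*(z - 1), so the singularities of f are simple poles at z = -2*I, z = 1.
  |-2*I|² = 4 < 36 = 6², so this pole is inside the contour.
  |1|² = 1 < 36 = 6², so this pole is inside the contour.

With P(z) = sin(z) and Q(z) = z^2 - z + 2*I*z - 2*I, each pole is simple, so Res(f, z₀) = P(z₀)/Q'(z₀) with Q'(z) = 2*z - 1 + 2*I.
  Res(f, -2*I) = P(-2*I)/Q'(-2*I) = (-I*sinh(2))/(-1 - 2*I) = (2/5 + I/5)*sinh(2)
  Res(f, 1) = P(1)/Q'(1) = (sin(1))/(1 + 2*I) = (1/5 - 2*I/5)*sin(1)

Sum of residues inside C: (1/5 - 2*I/5)*sin(1) + (2/5 + I/5)*sinh(2)
∮_C f(z) dz = 2πi · ((1/5 - 2*I/5)*sin(1) + (2/5 + I/5)*sinh(2)) = pi*(4/5 + 2*I/5)*sin(1) + pi*(-2/5 + 4*I/5)*sinh(2)

Final answer: pi*(4/5 + 2*I/5)*sin(1) + pi*(-2/5 + 4*I/5)*sinh(2)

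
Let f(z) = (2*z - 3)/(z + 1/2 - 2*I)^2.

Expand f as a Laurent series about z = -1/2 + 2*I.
Put w = z - (-1/2 + 2*I), i.e. z = w - 1/2 + 2*I. The denominator is w^2, so it suffices to rewrite the numerator in powers of w.

P(z) = 2*z - 3
P(w - 1/2 + 2*I) = -4 + 4*I + 2*w

Dividing each term by w^2:
  f = (-4 + 4*I)/w^2 + 2/w

Substituting back w = z + 1/2 - 2*I:
  f(z) = (-4 + 4*I)/(z + 1/2 - 2*I)^2 + 2/(z + 1/2 - 2*I)

The series is finite because the numerator is a polynomial; the negative powers form the principal part, and the coefficient of 1/(z + 1/2 - 2*I) gives Res(f, -1/2 + 2*I) = 2.

Final answer: (-4 + 4*I)/(z + 1/2 - 2*I)^2 + 2/(z + 1/2 - 2*I)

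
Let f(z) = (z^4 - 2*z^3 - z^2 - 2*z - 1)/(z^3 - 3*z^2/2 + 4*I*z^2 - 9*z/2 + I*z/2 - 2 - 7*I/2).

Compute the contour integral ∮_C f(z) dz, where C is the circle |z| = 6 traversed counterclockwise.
pi*(9 - 53*I/2)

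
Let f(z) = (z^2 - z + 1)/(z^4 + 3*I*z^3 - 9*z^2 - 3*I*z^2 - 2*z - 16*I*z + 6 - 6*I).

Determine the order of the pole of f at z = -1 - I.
Factor the denominator:
  z^4 + 3*I*z^3 - 9*z^2 - 3*I*z^2 - 2*z - 16*I*z + 6 - 6*I = (z + 1 + I)^3*(z - 3)

The numerator P(z) = z^2 - z + 1 has P(-1 - I) = 2 + 3*I ≠ 0, so no factor of (z + 1 + I) cancels.
Near z = -1 - I we can therefore write f(z) = g(z)/(z + 1 + I)^3 with g analytic at -1 - I and g(-1 - I) ≠ 0 (g is the numerator divided by the remaining denominator factors).

Hence z = -1 - I is a pole of order 3.

Final answer: 3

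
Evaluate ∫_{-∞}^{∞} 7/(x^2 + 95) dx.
Let f(z) = 7/(z^2 + 95). The denominator has no real zeros and deg Q - deg P = 2 ≥ 2, so the integral of f over the upper semicircle |z| = R tends to 0 as R → ∞. Closing the contour in the upper half-plane,
  ∫_{-∞}^{∞} f(x) dx = 2πi · Σ Res(f, z_k)  over the poles with Im z_k > 0.

Zeros of the denominator: z^2 + 95 = 0 gives z = ±sqrt(95)*I.
Upper half-plane: z = sqrt(95)*I (simple).

Each pole is a simple zero of Q(z) = z^2 + 95, so Res(f, z₀) = P(z₀)/Q'(z₀) with P(z) = 7, Q'(z) = 2*z:
  Res(f, sqrt(95)*I) = (7)/(2*sqrt(95)*I) = -7*sqrt(95)*I/190

∫_{-∞}^{∞} f(x) dx = 2πi · (-7*sqrt(95)*I/190) = 7*sqrt(95)*pi/95

Final answer: 7*sqrt(95)*pi/95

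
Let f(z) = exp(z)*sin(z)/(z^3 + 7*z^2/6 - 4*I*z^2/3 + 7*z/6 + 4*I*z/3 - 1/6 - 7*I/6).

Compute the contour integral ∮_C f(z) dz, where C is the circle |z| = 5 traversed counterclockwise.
By the residue theorem, ∮_C f(z) dz = 2πi · (sum of the residues of f at the poles inside |z| = 5).

The denominator factors as (z + I)*(z - 1/3 - I/3)*(z + 3/2 - 2*I), so the singularities of f are simple poles at z = -I, z = 1/3 + I/3, z = -3/2 + 2*I.
  |-I|² = 1 < 25 = 5², so this pole is inside the contour.
  |1/3 + I/3|² = 2/9 < 25 = 5², so this pole is inside the contour.
  |-3/2 + 2*I|² = 25/4 < 25 = 5², so this pole is inside the contour.

With P(z) = exp(z)*sin(z) and Q(z) = z^3 + 7*z^2/6 - 4*I*z^2/3 + 7*z/6 + 4*I*z/3 - 1/6 - 7*I/6, each pole is simple, so Res(f, z₀) = P(z₀)/Q'(z₀) with Q'(z) = 3*z^2 + 7*z/3 - 8*I*z/3 + 7/6 + 4*I/3.
  Res(f, -I) = P(-I)/Q'(-I) = (-I*exp(-I)*sinh(1))/(-9/2 - I) = (4/85 + 18*I/85)*exp(-I)*sinh(1)
  Res(f, 1/3 + I/3) = P(1/3 + I/3)/Q'(1/3 + I/3) = (exp(1/3 + I/3)*sin(1/3 + I/3))/(17/6 + 17*I/9) = (54/221 - 36*I/221)*exp(1/3 + I/3)*sin(1/3 + I/3)
  Res(f, -3/2 + 2*I) = P(-3/2 + 2*I)/Q'(-3/2 + 2*I) = (-exp(-3/2 + 2*I)*sin(3/2 - 2*I))/(-9/4 - 8*I) = (36/1105 - 128*I/1105)*exp(-3/2 + 2*I)*sin(3/2 - 2*I)

Sum of residues inside C: (36/1105 - 128*I/1105)*exp(-3/2 + 2*I)*sin(3/2 - 2*I) + (4/85 + 18*I/85)*exp(-I)*sinh(1) + (54/221 - 36*I/221)*exp(1/3 + I/3)*sin(1/3 + I/3)
∮_C f(z) dz = 2πi · ((36/1105 - 128*I/1105)*exp(-3/2 + 2*I)*sin(3/2 - 2*I) + (4/85 + 18*I/85)*exp(-I)*sinh(1) + (54/221 - 36*I/221)*exp(1/3 + I/3)*sin(1/3 + I/3)) = pi*(256/1105 + 72*I/1105)*exp(-3/2 + 2*I)*sin(3/2 - 2*I) + pi*(72/221 + 108*I/221)*exp(1/3 + I/3)*sin(1/3 + I/3) + pi*(-36/85 + 8*I/85)*exp(-I)*sinh(1)

Final answer: pi*(256/1105 + 72*I/1105)*exp(-3/2 + 2*I)*sin(3/2 - 2*I) + pi*(72/221 + 108*I/221)*exp(1/3 + I/3)*sin(1/3 + I/3) + pi*(-36/85 + 8*I/85)*exp(-I)*sinh(1)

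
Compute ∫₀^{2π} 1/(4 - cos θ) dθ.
Call the integral J. The integrand is 2π-periodic and we integrate over a full period, so shifting θ does not change the value (θ → θ + π flips the sign of the trig term). Hence
  J = ∫₀^{2π} dθ/(4 + cos θ).
Put z = e^{iθ}: then cos θ = (z + 1/z)/2, dθ = dz/(iz), and z runs once counterclockwise around |z| = 1:
  J = ∮_{|z|=1} 1/(4 + (z + 1/z)/2) · dz/(iz) = (2/i) ∮_{|z|=1} dz/(z^2 + 8*z + 1).
The roots of z^2 + 8*z + 1 are z = (-4 ± sqrt(4^2 - 1^2)), with sqrt(15) = sqrt(15); their product is 1, so only z₊ = -4 + sqrt(15) lies inside the unit circle (z₋ = -4 - sqrt(15) lies outside).
z₊ is a simple zero of q(z) = z^2 + 8*z + 1, so Res(1/q, z₊) = 1/q'(z₊) with q'(z) = 2*z + 8; and q'(z₊) = (z₊ - z₋) = 2*sqrt(15).
Therefore J = (2/i) · 2πi · 1/(2*sqrt(15)) = 2*pi/(sqrt(15)) = 2*sqrt(15)*pi/15

Final answer: 2*sqrt(15)*pi/15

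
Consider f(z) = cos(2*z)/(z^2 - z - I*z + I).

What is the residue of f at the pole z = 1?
Write f(z) = P(z)/Q(z) with P(z) = cos(2*z) and Q(z) = z^2 - z - I*z + I.
The denominator factors as Q(z) = (z - I)*(z - 1), so z = 1 is a simple zero of Q and P is analytic there; z = 1 is therefore a simple pole and
  Res(f, z₀) = P(z₀)/Q'(z₀).

Q'(z) = 2*z - 1 - I, so Q'(1) = 1 - I.
P(1) = cos(2).

Res(f, 1) = (cos(2))/(1 - I) = (1/2 + I/2)*cos(2)

Final answer: (1/2 + I/2)*cos(2)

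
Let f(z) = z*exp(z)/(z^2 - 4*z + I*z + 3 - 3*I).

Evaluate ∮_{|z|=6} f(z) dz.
By the residue theorem, ∮_C f(z) dz = 2πi · (sum of the residues of f at the poles inside |z| = 6).

The denominator factors as (z - 1 + I)*(z - 3), so the singularities of f are simple poles at z = 1 - I, z = 3.
  |1 - I|² = 2 < 36 = 6², so this pole is inside the contour.
  |3|² = 9 < 36 = 6², so this pole is inside the contour.

With P(z) = z*exp(z) and Q(z) = z^2 - 4*z + I*z + 3 - 3*I, each pole is simple, so Res(f, z₀) = P(z₀)/Q'(z₀) with Q'(z) = 2*z - 4 + I.
  Res(f, 1 - I) = P(1 - I)/Q'(1 - I) = ((1 - I)*exp(1 - I))/(-2 - I) = (-1/5 + 3*I/5)*exp(1 - I)
  Res(f, 3) = P(3)/Q'(3) = (3*exp(3))/(2 + I) = (6/5 - 3*I/5)*exp(3)

Sum of residues inside C: (6/5 - 3*I/5)*exp(3) + (-1/5 + 3*I/5)*exp(1 - I)
∮_C f(z) dz = 2πi · ((6/5 - 3*I/5)*exp(3) + (-1/5 + 3*I/5)*exp(1 - I)) = pi*(-6/5 - 2*I/5)*exp(1 - I) + pi*(6/5 + 12*I/5)*exp(3)

Final answer: pi*(-6/5 - 2*I/5)*exp(1 - I) + pi*(6/5 + 12*I/5)*exp(3)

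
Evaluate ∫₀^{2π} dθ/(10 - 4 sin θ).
Call the integral J. The integrand is 2π-periodic and we integrate over a full period, so shifting θ does not change the value (θ → θ + π/2 turns sin θ into cos θ; θ → θ + π flips the sign of the trig term). Hence
  J = ∫₀^{2π} dθ/(10 + 4 cos θ).
Put z = e^{iθ}: then cos θ = (z + 1/z)/2, dθ = dz/(iz), and z runs once counterclockwise around |z| = 1:
  J = ∮_{|z|=1} 1/(10 + 4*(z + 1/z)/2) · dz/(iz) = (2/i) ∮_{|z|=1} dz/(4*z^2 + 20*z + 4).
The roots of 4*z^2 + 20*z + 4 are z = (-10 ± sqrt(10^2 - 4^2))/4, with sqrt(84) = 2*sqrt(21); their product is 1, so only z₊ = -5/2 + sqrt(21)/2 lies inside the unit circle (z₋ = -5/2 - sqrt(21)/2 lies outside).
z₊ is a simple zero of q(z) = 4*z^2 + 20*z + 4, so Res(1/q, z₊) = 1/q'(z₊) with q'(z) = 8*z + 20; and q'(z₊) = 4*(z₊ - z₋) = 4*sqrt(21).
Therefore J = (2/i) · 2πi · 1/(4*sqrt(21)) = 2*pi/(2*sqrt(21)) = sqrt(21)*pi/21

Final answer: sqrt(21)*pi/21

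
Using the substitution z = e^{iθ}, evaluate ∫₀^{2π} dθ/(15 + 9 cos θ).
pi/6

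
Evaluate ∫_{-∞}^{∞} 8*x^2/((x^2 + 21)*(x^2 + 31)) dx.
4*pi*(-sqrt(21) + sqrt(31))/5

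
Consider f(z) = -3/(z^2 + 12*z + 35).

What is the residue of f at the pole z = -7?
3/2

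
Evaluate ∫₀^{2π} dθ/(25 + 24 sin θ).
2*pi/7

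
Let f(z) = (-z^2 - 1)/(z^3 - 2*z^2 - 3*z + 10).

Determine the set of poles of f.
The singularities of f are the zeros of the denominator. Factoring,
  z^3 - 2*z^2 - 3*z + 10 = (z + 2)*(z - 2 + I)*(z - 2 - I)
so the candidates are z = -2, z = 2 - I, z = 2 + I.

Check the numerator P(z) = -z^2 - 1 at each one:
  P(-2) = -5 ≠ 0, so z = -2 is a (simple) pole.
  P(2 - I) = -4 + 4*I ≠ 0, so z = 2 - I is a (simple) pole.
  P(2 + I) = -4 - 4*I ≠ 0, so z = 2 + I is a (simple) pole.

Poles of f: {-2, 2 - I, 2 + I}

Final answer: {-2, 2 - I, 2 + I}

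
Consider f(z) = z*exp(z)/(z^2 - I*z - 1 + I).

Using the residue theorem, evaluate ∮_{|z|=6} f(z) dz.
By the residue theorem, ∮_C f(z) dz = 2πi · (sum of the residues of f at the poles inside |z| = 6).

The denominator factors as (z + 1 - I)*(z - 1), so the singularities of f are simple poles at z = -1 + I, z = 1.
  |-1 + I|² = 2 < 36 = 6², so this pole is inside the contour.
  |1|² = 1 < 36 = 6², so this pole is inside the contour.

With P(z) = z*exp(z) and Q(z) = z^2 - I*z - 1 + I, each pole is simple, so Res(f, z₀) = P(z₀)/Q'(z₀) with Q'(z) = 2*z - I.
  Res(f, -1 + I) = P(-1 + I)/Q'(-1 + I) = ((-1 + I)*exp(-1 + I))/(-2 + I) = (3/5 - I/5)*exp(-1 + I)
  Res(f, 1) = P(1)/Q'(1) = (exp(1))/(2 - I) = exp(1)*(2/5 + I/5)

Sum of residues inside C: (3/5 - I/5)*exp(-1 + I) + exp(1)*(2/5 + I/5)
∮_C f(z) dz = 2πi · ((3/5 - I/5)*exp(-1 + I) + exp(1)*(2/5 + I/5)) = pi*(2/5 + 6*I/5)*exp(-1 + I) + exp(1)*pi*(-2/5 + 4*I/5)

Final answer: pi*(2/5 + 6*I/5)*exp(-1 + I) + exp(1)*pi*(-2/5 + 4*I/5)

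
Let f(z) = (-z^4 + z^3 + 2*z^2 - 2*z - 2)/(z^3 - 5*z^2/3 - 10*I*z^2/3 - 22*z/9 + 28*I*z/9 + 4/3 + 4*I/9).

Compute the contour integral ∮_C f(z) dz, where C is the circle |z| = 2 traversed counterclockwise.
By the residue theorem, ∮_C f(z) dz = 2πi · (sum of the residues of f at the poles inside |z| = 2).

The denominator factors as (z - 2*I/3)*(z - 2/3 - 2*I/3)*(z - 1 - 2*I), so the singularities of f are simple poles at z = 2*I/3, z = 2/3 + 2*I/3, z = 1 + 2*I.
  |2*I/3|² = 4/9 < 4 = 2², so this pole is inside the contour.
  |2/3 + 2*I/3|² = 8/9 < 4 = 2², so this pole is inside the contour.
  |1 + 2*I|² = 5 > 4 = 2², so this pole is outside the contour.

With P(z) = -z^4 + z^3 + 2*z^2 - 2*z - 2 and Q(z) = z^3 - 5*z^2/3 - 10*I*z^2/3 - 22*z/9 + 28*I*z/9 + 4/3 + 4*I/9, each pole is simple, so Res(f, z₀) = P(z₀)/Q'(z₀) with Q'(z) = 3*z^2 - 10*z/3 - 20*I*z/3 - 22/9 + 28*I/9.
  Res(f, 2*I/3) = P(2*I/3)/Q'(2*I/3) = (-250/81 - 44*I/27)/(2/3 + 8*I/9) = -71/25 + 302*I/225
  Res(f, 2/3 + 2*I/3) = P(2/3 + 2*I/3)/Q'(2/3 + 2*I/3) = (-254/81 + 28*I/27)/(-2/9 - 8*I/9) = -41/153 - 550*I/153

Sum of residues inside C: -11888/3825 - 2872*I/1275
∮_C f(z) dz = 2πi · (-11888/3825 - 2872*I/1275) = pi*(5744/1275 - 23776*I/3825)

Final answer: pi*(5744/1275 - 23776*I/3825)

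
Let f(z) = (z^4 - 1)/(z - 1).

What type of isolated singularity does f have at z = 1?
removable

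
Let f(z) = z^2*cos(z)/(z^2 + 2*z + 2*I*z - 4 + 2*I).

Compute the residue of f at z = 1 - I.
Write f(z) = P(z)/Q(z) with P(z) = z^2*cos(z) and Q(z) = z^2 + 2*z + 2*I*z - 4 + 2*I.
The denominator factors as Q(z) = (z + 3 + I)*(z - 1 + I), so z = 1 - I is a simple zero of Q and P is analytic there; z = 1 - I is therefore a simple pole and
  Res(f, z₀) = P(z₀)/Q'(z₀).

Q'(z) = 2*z + 2 + 2*I, so Q'(1 - I) = 4.
P(1 - I) = -2*I*cos(1 - I).

Res(f, 1 - I) = (-2*I*cos(1 - I))/(4) = -I*cos(1 - I)/2

Final answer: -I*cos(1 - I)/2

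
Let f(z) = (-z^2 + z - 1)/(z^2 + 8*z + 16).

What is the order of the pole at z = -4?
Factor the denominator:
  z^2 + 8*z + 16 = (z + 4)^2

The numerator P(z) = -z^2 + z - 1 has P(-4) = -21 ≠ 0, so no factor of (z + 4) cancels.
Near z = -4 we can therefore write f(z) = g(z)/(z + 4)^2 with g analytic at -4 and g(-4) ≠ 0 (g is just the numerator).

Hence z = -4 is a pole of order 2.

Final answer: 2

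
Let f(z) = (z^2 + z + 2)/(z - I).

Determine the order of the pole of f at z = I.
Factor the denominator:
  z - I = (z - I)

The numerator P(z) = z^2 + z + 2 has P(I) = 1 + I ≠ 0, so no factor of (z - I) cancels.
Near z = I we can therefore write f(z) = g(z)/(z - I) with g analytic at I and g(I) ≠ 0 (g is just the numerator).

Hence z = I is a pole of order 1.

Final answer: 1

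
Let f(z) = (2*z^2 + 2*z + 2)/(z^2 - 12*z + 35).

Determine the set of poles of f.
{5, 7}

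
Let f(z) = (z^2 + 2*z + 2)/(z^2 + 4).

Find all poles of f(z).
The singularities of f are the zeros of the denominator. Factoring,
  z^2 + 4 = (z + 2*I)*(z - 2*I)
so the candidates are z = -2*I, z = 2*I.

Check the numerator P(z) = z^2 + 2*z + 2 at each one:
  P(-2*I) = -2 - 4*I ≠ 0, so z = -2*I is a (simple) pole.
  P(2*I) = -2 + 4*I ≠ 0, so z = 2*I is a (simple) pole.

Poles of f: {-2*I, 2*I}

Final answer: {-2*I, 2*I}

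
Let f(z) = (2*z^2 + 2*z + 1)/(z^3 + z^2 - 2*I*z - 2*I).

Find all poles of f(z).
The singularities of f are the zeros of the denominator. Factoring,
  z^3 + z^2 - 2*I*z - 2*I = (z + 1)*(z - 1 - I)*(z + 1 + I)
so the candidates are z = -1, z = 1 + I, z = -1 - I.

Check the numerator P(z) = 2*z^2 + 2*z + 1 at each one:
  P(-1) = 1 ≠ 0, so z = -1 is a (simple) pole.
  P(1 + I) = 3 + 6*I ≠ 0, so z = 1 + I is a (simple) pole.
  P(-1 - I) = -1 + 2*I ≠ 0, so z = -1 - I is a (simple) pole.

Poles of f: {-1 - I, -1, 1 + I}

Final answer: {-1 - I, -1, 1 + I}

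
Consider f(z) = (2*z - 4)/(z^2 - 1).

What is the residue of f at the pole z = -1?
3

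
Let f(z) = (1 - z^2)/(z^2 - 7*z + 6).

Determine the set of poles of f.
{6}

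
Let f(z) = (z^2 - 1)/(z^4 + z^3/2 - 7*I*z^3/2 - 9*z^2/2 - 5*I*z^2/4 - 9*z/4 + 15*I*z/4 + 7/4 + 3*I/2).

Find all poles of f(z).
The singularities of f are the zeros of the denominator. Factoring,
  z^4 + z^3/2 - 7*I*z^3/2 - 9*z^2/2 - 5*I*z^2/4 - 9*z/4 + 15*I*z/4 + 7/4 + 3*I/2 = (z + 1)*(z - 1 - I/2)*(z + 1/2 - 2*I)*(z - I)
so the candidates are z = -1, z = 1 + I/2, z = -1/2 + 2*I, z = I.

Check the numerator P(z) = z^2 - 1 at each one:
  P(-1) = 0, so the factor (z + 1) cancels and z = -1 is only a removable singularity, not a pole.
  P(1 + I/2) = -1/4 + I ≠ 0, so z = 1 + I/2 is a (simple) pole.
  P(-1/2 + 2*I) = -19/4 - 2*I ≠ 0, so z = -1/2 + 2*I is a (simple) pole.
  P(I) = -2 ≠ 0, so z = I is a (simple) pole.

Poles of f: {-1/2 + 2*I, I, 1 + I/2}

Final answer: {-1/2 + 2*I, I, 1 + I/2}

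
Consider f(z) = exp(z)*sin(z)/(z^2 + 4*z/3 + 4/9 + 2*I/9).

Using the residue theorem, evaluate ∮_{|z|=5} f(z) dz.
By the residue theorem, ∮_C f(z) dz = 2πi · (sum of the residues of f at the poles inside |z| = 5).

The denominator factors as (z + 1 - I/3)*(z + 1/3 + I/3), so the singularities of f are simple poles at z = -1 + I/3, z = -1/3 - I/3.
  |-1 + I/3|² = 10/9 < 25 = 5², so this pole is inside the contour.
  |-1/3 - I/3|² = 2/9 < 25 = 5², so this pole is inside the contour.

With P(z) = exp(z)*sin(z) and Q(z) = z^2 + 4*z/3 + 4/9 + 2*I/9, each pole is simple, so Res(f, z₀) = P(z₀)/Q'(z₀) with Q'(z) = 2*z + 4/3.
  Res(f, -1 + I/3) = P(-1 + I/3)/Q'(-1 + I/3) = (-exp(-1 + I/3)*sin(1 - I/3))/(-2/3 + 2*I/3) = (3/4 + 3*I/4)*exp(-1 + I/3)*sin(1 - I/3)
  Res(f, -1/3 - I/3) = P(-1/3 - I/3)/Q'(-1/3 - I/3) = (-exp(-1/3 - I/3)*sin(1/3 + I/3))/(2/3 - 2*I/3) = (-3/4 - 3*I/4)*exp(-1/3 - I/3)*sin(1/3 + I/3)

Sum of residues inside C: (-3/4 - 3*I/4)*exp(-1/3 - I/3)*sin(1/3 + I/3) + (3/4 + 3*I/4)*exp(-1 + I/3)*sin(1 - I/3)
∮_C f(z) dz = 2πi · ((-3/4 - 3*I/4)*exp(-1/3 - I/3)*sin(1/3 + I/3) + (3/4 + 3*I/4)*exp(-1 + I/3)*sin(1 - I/3)) = pi*(3/2 - 3*I/2)*exp(-1/3 - I/3)*sin(1/3 + I/3) + pi*(-3/2 + 3*I/2)*exp(-1 + I/3)*sin(1 - I/3)

Final answer: pi*(3/2 - 3*I/2)*exp(-1/3 - I/3)*sin(1/3 + I/3) + pi*(-3/2 + 3*I/2)*exp(-1 + I/3)*sin(1 - I/3)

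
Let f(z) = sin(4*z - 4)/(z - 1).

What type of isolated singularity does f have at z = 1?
Let u = z - 1. The argument of sin is 4*z - 4 = 4u, so
  f = sin(4u)/u = ((4u) - (4u)^3/6 + ...)/u = 4 - (32/3)*u^2 + ...
The Laurent expansion about u = 0 has no negative powers; equivalently lim_{z→1} f(z) = 4 exists and is finite.
So the singularity is removable.

Final answer: removable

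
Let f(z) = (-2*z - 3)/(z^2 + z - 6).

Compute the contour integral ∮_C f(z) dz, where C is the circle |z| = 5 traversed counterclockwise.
By the residue theorem, ∮_C f(z) dz = 2πi · (sum of the residues of f at the poles inside |z| = 5).

The denominator factors as (z + 3)*(z - 2), so the singularities of f are simple poles at z = -3, z = 2.
  |-3|² = 9 < 25 = 5², so this pole is inside the contour.
  |2|² = 4 < 25 = 5², so this pole is inside the contour.

With P(z) = -2*z - 3 and Q(z) = z^2 + z - 6, each pole is simple, so Res(f, z₀) = P(z₀)/Q'(z₀) with Q'(z) = 2*z + 1.
  Res(f, -3) = P(-3)/Q'(-3) = (3)/(-5) = -3/5
  Res(f, 2) = P(2)/Q'(2) = (-7)/(5) = -7/5

Sum of residues inside C: -2
∮_C f(z) dz = 2πi · (-2) = -4*I*pi

Final answer: -4*I*pi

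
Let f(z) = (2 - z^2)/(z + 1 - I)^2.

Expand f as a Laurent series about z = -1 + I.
Put w = z - (-1 + I), i.e. z = w - 1 + I. The denominator is w^2, so it suffices to rewrite the numerator in powers of w.

P(z) = 2 - z^2
P(w - 1 + I) = 2 + 2*I + (2 - 2*I)*w - w^2

Dividing each term by w^2:
  f = (2 + 2*I)/w^2 + (2 - 2*I)/w - 1

Substituting back w = z + 1 - I:
  f(z) = (2 + 2*I)/(z + 1 - I)^2 + (2 - 2*I)/(z + 1 - I) - 1

The series is finite because the numerator is a polynomial; the negative powers form the principal part, and the coefficient of 1/(z + 1 - I) gives Res(f, -1 + I) = 2 - 2*I.

Final answer: (2 + 2*I)/(z + 1 - I)^2 + (2 - 2*I)/(z + 1 - I) - 1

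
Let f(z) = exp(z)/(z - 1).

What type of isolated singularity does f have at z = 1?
pole of order 1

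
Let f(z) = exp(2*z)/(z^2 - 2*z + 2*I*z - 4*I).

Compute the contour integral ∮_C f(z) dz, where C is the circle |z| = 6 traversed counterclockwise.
By the residue theorem, ∮_C f(z) dz = 2πi · (sum of the residues of f at the poles inside |z| = 6).

The denominator factors as (z + 2*I)*(z - 2), so the singularities of f are simple poles at z = -2*I, z = 2.
  |-2*I|² = 4 < 36 = 6², so this pole is inside the contour.
  |2|² = 4 < 36 = 6², so this pole is inside the contour.

With P(z) = exp(2*z) and Q(z) = z^2 - 2*z + 2*I*z - 4*I, each pole is simple, so Res(f, z₀) = P(z₀)/Q'(z₀) with Q'(z) = 2*z - 2 + 2*I.
  Res(f, -2*I) = P(-2*I)/Q'(-2*I) = (exp(-4*I))/(-2 - 2*I) = (-1/4 + I/4)*exp(-4*I)
  Res(f, 2) = P(2)/Q'(2) = (exp(4))/(2 + 2*I) = (1/4 - I/4)*exp(4)

Sum of residues inside C: (1/4 - I/4)*exp(4) + (-1/4 + I/4)*exp(-4*I)
∮_C f(z) dz = 2πi · ((1/4 - I/4)*exp(4) + (-1/4 + I/4)*exp(-4*I)) = pi*(-1/2 - I/2)*exp(-4*I) + pi*(1/2 + I/2)*exp(4)

Final answer: pi*(-1/2 - I/2)*exp(-4*I) + pi*(1/2 + I/2)*exp(4)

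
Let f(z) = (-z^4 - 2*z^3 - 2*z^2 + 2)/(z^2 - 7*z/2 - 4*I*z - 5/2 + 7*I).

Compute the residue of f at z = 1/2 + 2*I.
-179/40 - 48*I/5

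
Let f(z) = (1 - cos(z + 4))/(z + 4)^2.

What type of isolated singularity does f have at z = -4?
Let u = z + 4. The argument of cos is z + 4 = u, so
  f = (1 - cos(u))/u^2 = ((u)^2/2 - (u)^4/24 + ...)/u^2 = 1/2 - (1/24)*u^2 + ...
The Laurent expansion about u = 0 has no negative powers; equivalently lim_{z→-4} f(z) = 1/2 exists and is finite.
So the singularity is removable.

Final answer: removable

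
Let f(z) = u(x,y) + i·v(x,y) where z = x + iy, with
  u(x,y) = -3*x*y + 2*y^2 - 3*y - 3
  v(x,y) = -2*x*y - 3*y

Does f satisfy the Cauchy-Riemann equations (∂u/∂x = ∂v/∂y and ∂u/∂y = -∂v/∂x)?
∂u/∂x = -3*y
∂v/∂y = -2*x - 3
∂u/∂y = -3*x + 4*y - 3
∂v/∂x = -2*y
∂u/∂x ≠ ∂v/∂y and ∂u/∂y ≠ -∂v/∂x; the Cauchy-Riemann equations are not satisfied, so f is not analytic.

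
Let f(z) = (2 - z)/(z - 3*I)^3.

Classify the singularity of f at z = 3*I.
Write f(z) = g(z)/(z - 3*I)^3 with g(z) = 2 - z.
g is entire and g(3*I) = 2 - 3*I ≠ 0, so no factor of (z - 3*I) cancels: the Laurent expansion of f about z = 3*I starts at the power -3, i.e. lim_{z→z₀} (z - z₀)^3 f(z) = 2 - 3*I is finite and nonzero.
So z = 3*I is a pole of order 3.

Final answer: pole of order 3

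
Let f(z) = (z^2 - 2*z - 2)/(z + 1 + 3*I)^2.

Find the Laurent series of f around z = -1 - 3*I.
Put w = z - (-1 - 3*I), i.e. z = w - 1 - 3*I. The denominator is w^2, so it suffices to rewrite the numerator in powers of w.

P(z) = z^2 - 2*z - 2
P(w - 1 - 3*I) = -8 + 12*I + (-4 - 6*I)*w + w^2

Dividing each term by w^2:
  f = (-8 + 12*I)/w^2 + (-4 - 6*I)/w + 1

Substituting back w = z + 1 + 3*I:
  f(z) = (-8 + 12*I)/(z + 1 + 3*I)^2 + (-4 - 6*I)/(z + 1 + 3*I) + 1

The series is finite because the numerator is a polynomial; the negative powers form the principal part, and the coefficient of 1/(z + 1 + 3*I) gives Res(f, -1 - 3*I) = -4 - 6*I.

Final answer: (-8 + 12*I)/(z + 1 + 3*I)^2 + (-4 - 6*I)/(z + 1 + 3*I) + 1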